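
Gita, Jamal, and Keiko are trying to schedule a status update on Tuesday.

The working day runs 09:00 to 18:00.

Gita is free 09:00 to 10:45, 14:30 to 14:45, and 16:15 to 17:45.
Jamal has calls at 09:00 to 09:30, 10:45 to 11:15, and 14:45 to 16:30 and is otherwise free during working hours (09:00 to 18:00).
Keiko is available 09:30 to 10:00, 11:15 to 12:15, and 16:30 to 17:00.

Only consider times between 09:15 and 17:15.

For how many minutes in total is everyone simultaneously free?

60 minutes

Jamal free within 09:00–18:00: 09:30–10:45, 11:15–14:45, 16:30–18:00.
Gita ∩ Jamal: 09:30–10:45, 14:30–14:45, 16:30–17:45.
Gita ∩ Jamal ∩ Keiko: 09:30–10:00, 16:30–17:00.
Restricted to 09:15–17:15: 09:30–10:00, 16:30–17:00.
Total common minutes: 30 + 30 = 60.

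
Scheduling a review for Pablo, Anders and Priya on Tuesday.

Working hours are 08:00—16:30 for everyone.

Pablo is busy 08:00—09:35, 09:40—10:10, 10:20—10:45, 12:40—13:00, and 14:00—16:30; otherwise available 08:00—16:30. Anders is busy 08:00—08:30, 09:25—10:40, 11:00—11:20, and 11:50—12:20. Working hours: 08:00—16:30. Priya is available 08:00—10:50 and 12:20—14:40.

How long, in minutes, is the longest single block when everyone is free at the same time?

60 minutes

Pablo free within 08:00–16:30: 09:35–09:40, 10:10–10:20, 10:45–12:40, 13:00–14:00.
Anders free within 08:00–16:30: 08:30–09:25, 10:40–11:00, 11:20–11:50, 12:20–16:30.
Pablo ∩ Anders: 10:45–11:00, 11:20–11:50, 12:20–12:40, 13:00–14:00.
Pablo ∩ Anders ∩ Priya: 10:45–10:50, 12:20–12:40, 13:00–14:00.
Common window lengths: 5, 20, 60 min; longest is 60.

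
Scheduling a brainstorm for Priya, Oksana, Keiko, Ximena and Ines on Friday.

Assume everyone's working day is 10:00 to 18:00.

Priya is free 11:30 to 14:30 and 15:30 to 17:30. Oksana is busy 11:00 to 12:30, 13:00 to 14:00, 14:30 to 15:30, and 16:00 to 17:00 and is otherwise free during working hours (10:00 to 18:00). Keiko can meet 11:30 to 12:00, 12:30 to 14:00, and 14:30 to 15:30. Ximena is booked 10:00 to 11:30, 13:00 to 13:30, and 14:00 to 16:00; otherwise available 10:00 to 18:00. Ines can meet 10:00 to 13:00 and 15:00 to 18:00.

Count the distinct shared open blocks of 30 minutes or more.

Oksana free within 10:00–18:00: 10:00–11:00, 12:30–13:00, 14:00–14:30, 15:30–16:00, 17:00–18:00.
Ximena free within 10:00–18:00: 11:30–13:00, 13:30–14:00, 16:00–18:00.
Priya ∩ Oksana: 12:30–13:00, 14:00–14:30, 15:30–16:00, 17:00–17:30.
Priya ∩ Oksana ∩ Keiko: 12:30–13:00.
Priya ∩ Oksana ∩ Keiko ∩ Ximena: 12:30–13:00.
Priya ∩ Oksana ∩ Keiko ∩ Ximena ∩ Ines: 12:30–13:00.
Windows ≥ 30 min: 12:30–13:00.
That's 1 window.

1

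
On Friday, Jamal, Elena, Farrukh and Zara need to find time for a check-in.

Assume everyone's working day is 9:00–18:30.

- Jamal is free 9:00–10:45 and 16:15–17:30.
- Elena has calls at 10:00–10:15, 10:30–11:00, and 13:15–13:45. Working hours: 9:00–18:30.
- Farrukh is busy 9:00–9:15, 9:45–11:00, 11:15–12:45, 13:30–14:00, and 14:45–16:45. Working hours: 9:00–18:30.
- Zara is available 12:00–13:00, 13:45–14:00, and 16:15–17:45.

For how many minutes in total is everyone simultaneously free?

45 minutes

Elena free within 09:00–18:30: 09:00–10:00, 10:15–10:30, 11:00–13:15, 13:45–18:30.
Farrukh free within 09:00–18:30: 09:15–09:45, 11:00–11:15, 12:45–13:30, 14:00–14:45, 16:45–18:30.
Jamal ∩ Elena: 09:00–10:00, 10:15–10:30, 16:15–17:30.
Jamal ∩ Elena ∩ Farrukh: 09:15–09:45, 16:45–17:30.
Jamal ∩ Elena ∩ Farrukh ∩ Zara: 16:45–17:30.
Total common minutes: 45.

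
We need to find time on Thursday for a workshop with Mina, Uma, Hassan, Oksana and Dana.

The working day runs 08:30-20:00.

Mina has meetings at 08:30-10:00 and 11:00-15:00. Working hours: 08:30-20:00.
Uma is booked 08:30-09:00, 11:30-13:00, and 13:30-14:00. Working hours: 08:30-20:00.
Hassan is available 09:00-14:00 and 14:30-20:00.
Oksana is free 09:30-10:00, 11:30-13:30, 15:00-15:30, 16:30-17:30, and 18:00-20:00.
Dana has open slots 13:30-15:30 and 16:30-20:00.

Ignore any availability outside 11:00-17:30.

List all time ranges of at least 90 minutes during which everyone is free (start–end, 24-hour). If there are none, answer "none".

Mina free within 08:30–20:00: 10:00–11:00, 15:00–20:00.
Uma free within 08:30–20:00: 09:00–11:30, 13:00–13:30, 14:00–20:00.
Mina ∩ Uma: 10:00–11:00, 15:00–20:00.
Mina ∩ Uma ∩ Hassan: 10:00–11:00, 15:00–20:00.
Mina ∩ Uma ∩ Hassan ∩ Oksana: 15:00–15:30, 16:30–17:30, 18:00–20:00.
Mina ∩ Uma ∩ Hassan ∩ Oksana ∩ Dana: 15:00–15:30, 16:30–17:30, 18:00–20:00.
Restricted to 11:00–17:30: 15:00–15:30, 16:30–17:30.
Windows ≥ 90 min: (none).

none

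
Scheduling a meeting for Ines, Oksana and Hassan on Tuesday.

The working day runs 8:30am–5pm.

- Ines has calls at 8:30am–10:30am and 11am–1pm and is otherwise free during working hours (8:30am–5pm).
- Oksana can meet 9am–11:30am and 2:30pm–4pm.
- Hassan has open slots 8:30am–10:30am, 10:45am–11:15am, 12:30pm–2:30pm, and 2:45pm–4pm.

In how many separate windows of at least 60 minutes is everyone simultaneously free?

1

Ines free within 08:30–17:00: 10:30–11:00, 13:00–17:00.
Ines ∩ Oksana: 10:30–11:00, 14:30–16:00.
Ines ∩ Oksana ∩ Hassan: 10:45–11:00, 14:45–16:00.
Windows ≥ 60 min: 14:45–16:00.
That's 1 window.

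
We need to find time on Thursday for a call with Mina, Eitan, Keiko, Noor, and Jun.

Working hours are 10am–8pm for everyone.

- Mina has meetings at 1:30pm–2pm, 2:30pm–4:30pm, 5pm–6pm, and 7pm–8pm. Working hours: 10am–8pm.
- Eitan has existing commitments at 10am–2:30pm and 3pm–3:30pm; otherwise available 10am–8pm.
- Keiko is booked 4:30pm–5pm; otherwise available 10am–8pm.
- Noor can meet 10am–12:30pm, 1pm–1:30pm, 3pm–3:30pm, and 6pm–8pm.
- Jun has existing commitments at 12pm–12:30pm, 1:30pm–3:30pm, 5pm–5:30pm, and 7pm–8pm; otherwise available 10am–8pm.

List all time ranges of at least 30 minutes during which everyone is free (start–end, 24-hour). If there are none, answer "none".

Mina free within 10:00–20:00: 10:00–13:30, 14:00–14:30, 16:30–17:00, 18:00–19:00.
Eitan free within 10:00–20:00: 14:30–15:00, 15:30–20:00.
Keiko free within 10:00–20:00: 10:00–16:30, 17:00–20:00.
Jun free within 10:00–20:00: 10:00–12:00, 12:30–13:30, 15:30–17:00, 17:30–19:00.
Mina ∩ Eitan: 16:30–17:00, 18:00–19:00.
Mina ∩ Eitan ∩ Keiko: 18:00–19:00.
Mina ∩ Eitan ∩ Keiko ∩ Noor: 18:00–19:00.
Mina ∩ Eitan ∩ Keiko ∩ Noor ∩ Jun: 18:00–19:00.
Windows ≥ 30 min: 18:00–19:00.

18:00–19:00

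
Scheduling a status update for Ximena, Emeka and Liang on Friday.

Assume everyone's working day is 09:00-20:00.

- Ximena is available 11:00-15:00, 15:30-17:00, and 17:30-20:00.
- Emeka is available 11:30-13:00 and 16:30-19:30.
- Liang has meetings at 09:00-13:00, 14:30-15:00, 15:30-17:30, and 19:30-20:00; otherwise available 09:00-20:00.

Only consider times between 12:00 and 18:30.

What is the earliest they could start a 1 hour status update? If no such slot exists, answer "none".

17:30

Liang free within 09:00–20:00: 13:00–14:30, 15:00–15:30, 17:30–19:30.
Ximena ∩ Emeka: 11:30–13:00, 16:30–17:00, 17:30–19:30.
Ximena ∩ Emeka ∩ Liang: 17:30–19:30.
Restricted to 12:00–18:30: 17:30–18:30.
Windows ≥ 60 min: 17:30–18:30.
Earliest such window starts at 17:30.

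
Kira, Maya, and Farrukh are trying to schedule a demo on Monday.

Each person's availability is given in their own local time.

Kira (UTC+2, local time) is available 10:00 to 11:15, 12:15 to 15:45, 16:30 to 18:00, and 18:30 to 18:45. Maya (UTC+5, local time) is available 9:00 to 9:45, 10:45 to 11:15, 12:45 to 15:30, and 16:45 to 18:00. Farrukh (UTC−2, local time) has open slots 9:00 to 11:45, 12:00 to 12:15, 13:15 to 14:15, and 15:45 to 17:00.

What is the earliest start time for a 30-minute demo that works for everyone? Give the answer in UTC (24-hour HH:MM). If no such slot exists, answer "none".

11:45

Kira → UTC: 08:00–09:15, 10:15–13:45, 14:30–16:00, 16:30–16:45.
Maya → UTC: 04:00–04:45, 05:45–06:15, 07:45–10:30, 11:45–13:00.
Farrukh → UTC: 11:00–13:45, 14:00–14:15, 15:15–16:15, 17:45–19:00.
Kira ∩ Maya: 08:00–09:15, 10:15–10:30, 11:45–13:00.
Kira ∩ Maya ∩ Farrukh: 11:45–13:00.
Windows ≥ 30 min: 11:45–13:00.
Earliest such window starts at 11:45.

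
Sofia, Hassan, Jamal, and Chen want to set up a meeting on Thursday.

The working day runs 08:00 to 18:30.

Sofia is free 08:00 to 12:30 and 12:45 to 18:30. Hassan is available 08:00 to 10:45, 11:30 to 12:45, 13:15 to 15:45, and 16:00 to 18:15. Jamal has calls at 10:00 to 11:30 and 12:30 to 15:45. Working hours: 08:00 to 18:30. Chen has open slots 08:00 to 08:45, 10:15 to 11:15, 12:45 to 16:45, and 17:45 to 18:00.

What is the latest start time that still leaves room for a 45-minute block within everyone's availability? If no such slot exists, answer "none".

Jamal free within 08:00–18:30: 08:00–10:00, 11:30–12:30, 15:45–18:30.
Sofia ∩ Hassan: 08:00–10:45, 11:30–12:30, 13:15–15:45, 16:00–18:15.
Sofia ∩ Hassan ∩ Jamal: 08:00–10:00, 11:30–12:30, 16:00–18:15.
Sofia ∩ Hassan ∩ Jamal ∩ Chen: 08:00–08:45, 16:00–16:45, 17:45–18:00.
Windows ≥ 45 min: 08:00–08:45, 16:00–16:45.
Latest start in the last window 16:00–16:45 is 16:45 − 45 min = 16:00.

16:00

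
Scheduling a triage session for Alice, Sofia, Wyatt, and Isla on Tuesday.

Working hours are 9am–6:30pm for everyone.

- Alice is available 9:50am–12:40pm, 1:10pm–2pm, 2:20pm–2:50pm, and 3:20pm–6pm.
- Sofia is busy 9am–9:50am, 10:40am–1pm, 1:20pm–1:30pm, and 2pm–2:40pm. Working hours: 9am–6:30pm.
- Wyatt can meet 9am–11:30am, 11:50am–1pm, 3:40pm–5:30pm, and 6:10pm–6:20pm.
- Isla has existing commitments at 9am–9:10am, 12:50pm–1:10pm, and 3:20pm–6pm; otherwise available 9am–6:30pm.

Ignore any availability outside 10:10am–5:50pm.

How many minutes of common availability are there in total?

Sofia free within 09:00–18:30: 09:50–10:40, 13:00–13:20, 13:30–14:00, 14:40–18:30.
Isla free within 09:00–18:30: 09:10–12:50, 13:10–15:20, 18:00–18:30.
Alice ∩ Sofia: 09:50–10:40, 13:10–13:20, 13:30–14:00, 14:40–14:50, 15:20–18:00.
Alice ∩ Sofia ∩ Wyatt: 09:50–10:40, 15:40–17:30.
Alice ∩ Sofia ∩ Wyatt ∩ Isla: 09:50–10:40.
Restricted to 10:10–17:50: 10:10–10:40.
Total common minutes: 30.

30 minutes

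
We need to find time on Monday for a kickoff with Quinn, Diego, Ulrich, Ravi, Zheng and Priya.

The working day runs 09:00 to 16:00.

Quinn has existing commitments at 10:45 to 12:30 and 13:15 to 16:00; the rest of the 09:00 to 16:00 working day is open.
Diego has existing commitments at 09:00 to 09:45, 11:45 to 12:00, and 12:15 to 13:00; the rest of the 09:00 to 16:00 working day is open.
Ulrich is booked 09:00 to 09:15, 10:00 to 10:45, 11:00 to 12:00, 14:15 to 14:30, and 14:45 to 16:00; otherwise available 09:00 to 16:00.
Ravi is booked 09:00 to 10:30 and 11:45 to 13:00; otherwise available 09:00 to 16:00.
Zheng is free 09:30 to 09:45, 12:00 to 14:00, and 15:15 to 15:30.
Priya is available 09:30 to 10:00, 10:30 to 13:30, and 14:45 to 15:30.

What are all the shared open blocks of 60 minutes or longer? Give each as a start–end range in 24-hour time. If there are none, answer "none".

Quinn free within 09:00–16:00: 09:00–10:45, 12:30–13:15.
Diego free within 09:00–16:00: 09:45–11:45, 12:00–12:15, 13:00–16:00.
Ulrich free within 09:00–16:00: 09:15–10:00, 10:45–11:00, 12:00–14:15, 14:30–14:45.
Ravi free within 09:00–16:00: 10:30–11:45, 13:00–16:00.
Quinn ∩ Diego: 09:45–10:45, 13:00–13:15.
Quinn ∩ Diego ∩ Ulrich: 09:45–10:00, 13:00–13:15.
Quinn ∩ Diego ∩ Ulrich ∩ Ravi: 13:00–13:15.
Quinn ∩ Diego ∩ Ulrich ∩ Ravi ∩ Zheng: 13:00–13:15.
Quinn ∩ Diego ∩ Ulrich ∩ Ravi ∩ Zheng ∩ Priya: 13:00–13:15.
Windows ≥ 60 min: (none).

none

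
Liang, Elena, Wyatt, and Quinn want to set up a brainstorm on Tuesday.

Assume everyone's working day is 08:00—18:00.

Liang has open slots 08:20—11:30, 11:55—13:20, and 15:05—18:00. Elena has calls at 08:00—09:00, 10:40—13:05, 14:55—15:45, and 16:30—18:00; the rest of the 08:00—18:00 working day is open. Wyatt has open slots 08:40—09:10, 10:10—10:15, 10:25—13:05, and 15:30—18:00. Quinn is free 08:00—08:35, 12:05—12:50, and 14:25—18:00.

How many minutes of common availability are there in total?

Elena free within 08:00–18:00: 09:00–10:40, 13:05–14:55, 15:45–16:30.
Liang ∩ Elena: 09:00–10:40, 13:05–13:20, 15:45–16:30.
Liang ∩ Elena ∩ Wyatt: 09:00–09:10, 10:10–10:15, 10:25–10:40, 15:45–16:30.
Liang ∩ Elena ∩ Wyatt ∩ Quinn: 15:45–16:30.
Total common minutes: 45.

45 minutes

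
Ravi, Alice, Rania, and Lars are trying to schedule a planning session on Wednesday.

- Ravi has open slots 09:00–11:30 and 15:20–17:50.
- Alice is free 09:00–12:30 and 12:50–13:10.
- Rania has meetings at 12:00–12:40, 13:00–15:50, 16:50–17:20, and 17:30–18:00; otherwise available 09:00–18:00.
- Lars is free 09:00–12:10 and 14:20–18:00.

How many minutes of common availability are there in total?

Rania free within 09:00–18:00: 09:00–12:00, 12:40–13:00, 15:50–16:50, 17:20–17:30.
Ravi ∩ Alice: 09:00–11:30.
Ravi ∩ Alice ∩ Rania: 09:00–11:30.
Ravi ∩ Alice ∩ Rania ∩ Lars: 09:00–11:30.
Total common minutes: 150.

150 minutes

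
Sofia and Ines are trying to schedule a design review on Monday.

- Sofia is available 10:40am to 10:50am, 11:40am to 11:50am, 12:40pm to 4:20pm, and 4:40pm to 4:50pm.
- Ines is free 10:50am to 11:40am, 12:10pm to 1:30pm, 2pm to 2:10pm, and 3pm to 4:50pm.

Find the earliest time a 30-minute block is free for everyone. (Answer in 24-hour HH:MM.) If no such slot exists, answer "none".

Sofia ∩ Ines: 12:40–13:30, 14:00–14:10, 15:00–16:20, 16:40–16:50.
Windows ≥ 30 min: 12:40–13:30, 15:00–16:20.
Earliest such window starts at 12:40.

12:40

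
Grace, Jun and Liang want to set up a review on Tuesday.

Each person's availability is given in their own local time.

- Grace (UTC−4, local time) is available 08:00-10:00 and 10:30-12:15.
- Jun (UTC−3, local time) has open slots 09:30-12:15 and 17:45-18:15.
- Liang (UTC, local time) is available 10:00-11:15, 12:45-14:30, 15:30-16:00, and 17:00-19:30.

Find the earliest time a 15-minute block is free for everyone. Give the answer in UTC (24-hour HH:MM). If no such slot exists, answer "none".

12:45

Grace → UTC: 12:00–14:00, 14:30–16:15.
Jun → UTC: 12:30–15:15, 20:45–21:15.
Liang → UTC: 10:00–11:15, 12:45–14:30, 15:30–16:00, 17:00–19:30.
Grace ∩ Jun: 12:30–14:00, 14:30–15:15.
Grace ∩ Jun ∩ Liang: 12:45–14:00.
Windows ≥ 15 min: 12:45–14:00.
Earliest such window starts at 12:45.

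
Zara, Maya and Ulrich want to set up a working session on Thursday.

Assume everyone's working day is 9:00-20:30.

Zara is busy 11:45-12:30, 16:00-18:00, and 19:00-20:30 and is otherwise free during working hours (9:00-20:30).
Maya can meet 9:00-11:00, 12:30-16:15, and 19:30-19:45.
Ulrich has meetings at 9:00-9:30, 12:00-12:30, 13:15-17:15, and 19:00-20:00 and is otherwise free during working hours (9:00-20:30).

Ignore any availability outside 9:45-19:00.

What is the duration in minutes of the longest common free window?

75 minutes

Zara free within 09:00–20:30: 09:00–11:45, 12:30–16:00, 18:00–19:00.
Ulrich free within 09:00–20:30: 09:30–12:00, 12:30–13:15, 17:15–19:00, 20:00–20:30.
Zara ∩ Maya: 09:00–11:00, 12:30–16:00.
Zara ∩ Maya ∩ Ulrich: 09:30–11:00, 12:30–13:15.
Restricted to 09:45–19:00: 09:45–11:00, 12:30–13:15.
Common window lengths: 75, 45 min; longest is 75.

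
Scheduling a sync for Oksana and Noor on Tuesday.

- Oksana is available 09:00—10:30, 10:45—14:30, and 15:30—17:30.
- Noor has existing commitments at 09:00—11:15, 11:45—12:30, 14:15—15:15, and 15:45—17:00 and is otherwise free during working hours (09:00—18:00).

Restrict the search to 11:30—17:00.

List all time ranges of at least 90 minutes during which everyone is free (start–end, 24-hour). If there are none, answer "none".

Noor free within 09:00–18:00: 11:15–11:45, 12:30–14:15, 15:15–15:45, 17:00–18:00.
Oksana ∩ Noor: 11:15–11:45, 12:30–14:15, 15:30–15:45, 17:00–17:30.
Restricted to 11:30–17:00: 11:30–11:45, 12:30–14:15, 15:30–15:45.
Windows ≥ 90 min: 12:30–14:15.

12:30–14:15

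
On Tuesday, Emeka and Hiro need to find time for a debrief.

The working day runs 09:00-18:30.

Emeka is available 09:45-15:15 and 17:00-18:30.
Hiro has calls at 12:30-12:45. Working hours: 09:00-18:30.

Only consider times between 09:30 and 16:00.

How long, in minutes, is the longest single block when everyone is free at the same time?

Hiro free within 09:00–18:30: 09:00–12:30, 12:45–18:30.
Emeka ∩ Hiro: 09:45–12:30, 12:45–15:15, 17:00–18:30.
Restricted to 09:30–16:00: 09:45–12:30, 12:45–15:15.
Common window lengths: 165, 150 min; longest is 165.

165 minutes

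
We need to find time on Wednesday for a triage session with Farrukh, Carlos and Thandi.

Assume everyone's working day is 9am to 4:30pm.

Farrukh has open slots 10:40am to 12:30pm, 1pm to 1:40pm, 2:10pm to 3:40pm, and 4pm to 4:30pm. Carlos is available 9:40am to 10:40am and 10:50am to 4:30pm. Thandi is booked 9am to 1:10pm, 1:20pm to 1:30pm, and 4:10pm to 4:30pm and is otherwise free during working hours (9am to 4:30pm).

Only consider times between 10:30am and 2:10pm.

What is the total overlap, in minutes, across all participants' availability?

20 minutes

Thandi free within 09:00–16:30: 13:10–13:20, 13:30–16:10.
Farrukh ∩ Carlos: 10:50–12:30, 13:00–13:40, 14:10–15:40, 16:00–16:30.
Farrukh ∩ Carlos ∩ Thandi: 13:10–13:20, 13:30–13:40, 14:10–15:40, 16:00–16:10.
Restricted to 10:30–14:10: 13:10–13:20, 13:30–13:40.
Total common minutes: 10 + 10 = 20.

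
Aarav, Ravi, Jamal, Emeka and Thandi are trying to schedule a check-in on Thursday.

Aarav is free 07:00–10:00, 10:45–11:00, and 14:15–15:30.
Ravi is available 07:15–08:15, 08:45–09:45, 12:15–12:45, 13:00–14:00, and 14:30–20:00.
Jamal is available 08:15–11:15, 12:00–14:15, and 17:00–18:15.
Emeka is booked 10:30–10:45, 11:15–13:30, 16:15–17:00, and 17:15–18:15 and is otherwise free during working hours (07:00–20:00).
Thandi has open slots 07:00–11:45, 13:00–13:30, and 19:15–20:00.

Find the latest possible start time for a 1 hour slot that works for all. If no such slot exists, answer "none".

Emeka free within 07:00–20:00: 07:00–10:30, 10:45–11:15, 13:30–16:15, 17:00–17:15, 18:15–20:00.
Aarav ∩ Ravi: 07:15–08:15, 08:45–09:45, 14:30–15:30.
Aarav ∩ Ravi ∩ Jamal: 08:45–09:45.
Aarav ∩ Ravi ∩ Jamal ∩ Emeka: 08:45–09:45.
Aarav ∩ Ravi ∩ Jamal ∩ Emeka ∩ Thandi: 08:45–09:45.
Windows ≥ 60 min: 08:45–09:45.
Latest start in the last window 08:45–09:45 is 09:45 − 60 min = 08:45.

08:45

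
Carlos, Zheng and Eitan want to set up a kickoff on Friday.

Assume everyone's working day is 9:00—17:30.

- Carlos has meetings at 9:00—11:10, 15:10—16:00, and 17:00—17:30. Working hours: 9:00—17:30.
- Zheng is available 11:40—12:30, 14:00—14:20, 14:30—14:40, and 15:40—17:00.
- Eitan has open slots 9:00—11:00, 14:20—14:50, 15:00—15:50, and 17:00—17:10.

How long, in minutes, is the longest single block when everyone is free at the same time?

10 minutes

Carlos free within 09:00–17:30: 11:10–15:10, 16:00–17:00.
Carlos ∩ Zheng: 11:40–12:30, 14:00–14:20, 14:30–14:40, 16:00–17:00.
Carlos ∩ Zheng ∩ Eitan: 14:30–14:40.
Single common window of 10 minutes.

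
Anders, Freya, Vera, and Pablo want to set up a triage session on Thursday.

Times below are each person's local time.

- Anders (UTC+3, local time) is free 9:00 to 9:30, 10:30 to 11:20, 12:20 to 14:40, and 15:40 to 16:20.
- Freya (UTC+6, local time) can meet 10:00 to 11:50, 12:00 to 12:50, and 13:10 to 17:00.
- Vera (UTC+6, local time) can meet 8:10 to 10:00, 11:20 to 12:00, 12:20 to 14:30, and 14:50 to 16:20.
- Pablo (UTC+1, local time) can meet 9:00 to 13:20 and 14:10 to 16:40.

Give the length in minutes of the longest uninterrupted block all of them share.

60 minutes

Anders → UTC: 06:00–06:30, 07:30–08:20, 09:20–11:40, 12:40–13:20.
Freya → UTC: 04:00–05:50, 06:00–06:50, 07:10–11:00.
Vera → UTC: 02:10–04:00, 05:20–06:00, 06:20–08:30, 08:50–10:20.
Pablo → UTC: 08:00–12:20, 13:10–15:40.
Anders ∩ Freya: 06:00–06:30, 07:30–08:20, 09:20–11:00.
Anders ∩ Freya ∩ Vera: 06:20–06:30, 07:30–08:20, 09:20–10:20.
Anders ∩ Freya ∩ Vera ∩ Pablo: 08:00–08:20, 09:20–10:20.
Common window lengths: 20, 60 min; longest is 60.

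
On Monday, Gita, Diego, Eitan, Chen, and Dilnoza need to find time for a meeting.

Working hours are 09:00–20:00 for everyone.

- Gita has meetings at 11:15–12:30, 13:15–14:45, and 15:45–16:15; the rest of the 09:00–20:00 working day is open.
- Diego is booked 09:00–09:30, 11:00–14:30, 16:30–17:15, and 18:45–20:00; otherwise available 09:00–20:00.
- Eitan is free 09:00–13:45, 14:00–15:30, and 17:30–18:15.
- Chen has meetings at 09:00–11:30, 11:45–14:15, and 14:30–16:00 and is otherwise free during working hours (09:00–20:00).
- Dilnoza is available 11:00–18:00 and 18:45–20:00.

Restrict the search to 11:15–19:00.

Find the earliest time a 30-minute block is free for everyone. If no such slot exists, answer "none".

Gita free within 09:00–20:00: 09:00–11:15, 12:30–13:15, 14:45–15:45, 16:15–20:00.
Diego free within 09:00–20:00: 09:30–11:00, 14:30–16:30, 17:15–18:45.
Chen free within 09:00–20:00: 11:30–11:45, 14:15–14:30, 16:00–20:00.
Gita ∩ Diego: 09:30–11:00, 14:45–15:45, 16:15–16:30, 17:15–18:45.
Gita ∩ Diego ∩ Eitan: 09:30–11:00, 14:45–15:30, 17:30–18:15.
Gita ∩ Diego ∩ Eitan ∩ Chen: 17:30–18:15.
Gita ∩ Diego ∩ Eitan ∩ Chen ∩ Dilnoza: 17:30–18:00.
Restricted to 11:15–19:00: 17:30–18:00.
Windows ≥ 30 min: 17:30–18:00.
Earliest such window starts at 17:30.

17:30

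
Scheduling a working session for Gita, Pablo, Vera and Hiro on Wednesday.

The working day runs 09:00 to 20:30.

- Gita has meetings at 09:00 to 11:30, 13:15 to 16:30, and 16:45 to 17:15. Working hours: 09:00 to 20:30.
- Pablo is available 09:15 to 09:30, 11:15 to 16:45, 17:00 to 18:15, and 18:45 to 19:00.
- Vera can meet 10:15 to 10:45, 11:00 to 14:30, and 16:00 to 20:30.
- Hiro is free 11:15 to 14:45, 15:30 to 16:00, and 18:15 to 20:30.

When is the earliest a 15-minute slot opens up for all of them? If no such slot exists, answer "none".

11:30

Gita free within 09:00–20:30: 11:30–13:15, 16:30–16:45, 17:15–20:30.
Gita ∩ Pablo: 11:30–13:15, 16:30–16:45, 17:15–18:15, 18:45–19:00.
Gita ∩ Pablo ∩ Vera: 11:30–13:15, 16:30–16:45, 17:15–18:15, 18:45–19:00.
Gita ∩ Pablo ∩ Vera ∩ Hiro: 11:30–13:15, 18:45–19:00.
Windows ≥ 15 min: 11:30–13:15, 18:45–19:00.
Earliest such window starts at 11:30.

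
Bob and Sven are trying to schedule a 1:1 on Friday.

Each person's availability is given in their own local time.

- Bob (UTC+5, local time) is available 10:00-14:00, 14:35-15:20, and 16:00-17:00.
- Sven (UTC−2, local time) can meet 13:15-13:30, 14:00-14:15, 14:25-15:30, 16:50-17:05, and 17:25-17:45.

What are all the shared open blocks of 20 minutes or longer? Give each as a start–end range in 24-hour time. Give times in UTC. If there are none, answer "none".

none

Bob → UTC: 05:00–09:00, 09:35–10:20, 11:00–12:00.
Sven → UTC: 15:15–15:30, 16:00–16:15, 16:25–17:30, 18:50–19:05, 19:25–19:45.
Bob ∩ Sven: (none).
Windows ≥ 20 min: (none).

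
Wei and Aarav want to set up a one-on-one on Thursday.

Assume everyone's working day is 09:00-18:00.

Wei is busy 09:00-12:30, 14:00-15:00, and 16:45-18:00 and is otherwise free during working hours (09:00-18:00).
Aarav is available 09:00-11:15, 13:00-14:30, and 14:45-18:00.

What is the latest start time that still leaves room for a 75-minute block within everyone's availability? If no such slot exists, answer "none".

15:30

Wei free within 09:00–18:00: 12:30–14:00, 15:00–16:45.
Wei ∩ Aarav: 13:00–14:00, 15:00–16:45.
Windows ≥ 75 min: 15:00–16:45.
Latest start in the last window 15:00–16:45 is 16:45 − 75 min = 15:30.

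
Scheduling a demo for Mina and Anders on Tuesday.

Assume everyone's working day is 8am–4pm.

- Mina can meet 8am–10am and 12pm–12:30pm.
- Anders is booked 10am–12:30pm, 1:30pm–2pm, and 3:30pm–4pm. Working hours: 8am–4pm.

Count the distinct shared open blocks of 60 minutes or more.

Anders free within 08:00–16:00: 08:00–10:00, 12:30–13:30, 14:00–15:30.
Mina ∩ Anders: 08:00–10:00.
Windows ≥ 60 min: 08:00–10:00.
That's 1 window.

1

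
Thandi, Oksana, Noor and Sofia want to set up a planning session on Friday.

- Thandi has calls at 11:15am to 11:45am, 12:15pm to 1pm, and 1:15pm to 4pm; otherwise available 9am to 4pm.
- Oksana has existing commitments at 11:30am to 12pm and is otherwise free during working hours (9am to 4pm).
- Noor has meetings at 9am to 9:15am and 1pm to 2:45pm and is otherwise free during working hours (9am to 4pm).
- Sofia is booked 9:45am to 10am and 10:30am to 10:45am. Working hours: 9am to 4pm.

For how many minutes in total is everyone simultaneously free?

105 minutes

Thandi free within 09:00–16:00: 09:00–11:15, 11:45–12:15, 13:00–13:15.
Oksana free within 09:00–16:00: 09:00–11:30, 12:00–16:00.
Noor free within 09:00–16:00: 09:15–13:00, 14:45–16:00.
Sofia free within 09:00–16:00: 09:00–09:45, 10:00–10:30, 10:45–16:00.
Thandi ∩ Oksana: 09:00–11:15, 12:00–12:15, 13:00–13:15.
Thandi ∩ Oksana ∩ Noor: 09:15–11:15, 12:00–12:15.
Thandi ∩ Oksana ∩ Noor ∩ Sofia: 09:15–09:45, 10:00–10:30, 10:45–11:15, 12:00–12:15.
Total common minutes: 30 + 30 + 30 + 15 = 105.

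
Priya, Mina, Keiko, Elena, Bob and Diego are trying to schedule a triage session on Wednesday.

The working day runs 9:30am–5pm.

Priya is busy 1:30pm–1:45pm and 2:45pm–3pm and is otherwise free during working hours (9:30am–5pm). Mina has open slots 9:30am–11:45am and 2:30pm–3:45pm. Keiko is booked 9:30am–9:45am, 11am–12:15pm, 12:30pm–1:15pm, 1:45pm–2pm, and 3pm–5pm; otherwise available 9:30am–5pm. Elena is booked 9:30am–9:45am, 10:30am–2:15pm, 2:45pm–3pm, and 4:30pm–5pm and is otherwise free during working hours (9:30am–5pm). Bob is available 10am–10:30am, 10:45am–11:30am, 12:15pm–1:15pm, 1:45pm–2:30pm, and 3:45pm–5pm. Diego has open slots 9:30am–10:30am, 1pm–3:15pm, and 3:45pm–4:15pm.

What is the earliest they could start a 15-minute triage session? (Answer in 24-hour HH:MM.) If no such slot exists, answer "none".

10:00

Priya free within 09:30–17:00: 09:30–13:30, 13:45–14:45, 15:00–17:00.
Keiko free within 09:30–17:00: 09:45–11:00, 12:15–12:30, 13:15–13:45, 14:00–15:00.
Elena free within 09:30–17:00: 09:45–10:30, 14:15–14:45, 15:00–16:30.
Priya ∩ Mina: 09:30–11:45, 14:30–14:45, 15:00–15:45.
Priya ∩ Mina ∩ Keiko: 09:45–11:00, 14:30–14:45.
Priya ∩ Mina ∩ Keiko ∩ Elena: 09:45–10:30, 14:30–14:45.
Priya ∩ Mina ∩ Keiko ∩ Elena ∩ Bob: 10:00–10:30.
Priya ∩ Mina ∩ Keiko ∩ Elena ∩ Bob ∩ Diego: 10:00–10:30.
Windows ≥ 15 min: 10:00–10:30.
Earliest such window starts at 10:00.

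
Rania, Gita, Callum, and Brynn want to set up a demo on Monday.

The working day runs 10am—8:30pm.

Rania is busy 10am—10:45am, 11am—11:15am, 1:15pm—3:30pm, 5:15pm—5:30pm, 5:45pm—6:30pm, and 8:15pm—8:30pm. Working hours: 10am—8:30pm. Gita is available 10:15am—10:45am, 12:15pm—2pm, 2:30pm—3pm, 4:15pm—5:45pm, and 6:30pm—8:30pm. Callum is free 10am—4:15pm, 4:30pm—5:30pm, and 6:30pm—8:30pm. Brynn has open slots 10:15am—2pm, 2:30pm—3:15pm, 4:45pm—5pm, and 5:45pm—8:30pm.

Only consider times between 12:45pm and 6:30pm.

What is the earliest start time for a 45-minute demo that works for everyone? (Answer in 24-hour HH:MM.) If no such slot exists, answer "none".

none

Rania free within 10:00–20:30: 10:45–11:00, 11:15–13:15, 15:30–17:15, 17:30–17:45, 18:30–20:15.
Rania ∩ Gita: 12:15–13:15, 16:15–17:15, 17:30–17:45, 18:30–20:15.
Rania ∩ Gita ∩ Callum: 12:15–13:15, 16:30–17:15, 18:30–20:15.
Rania ∩ Gita ∩ Callum ∩ Brynn: 12:15–13:15, 16:45–17:00, 18:30–20:15.
Restricted to 12:45–18:30: 12:45–13:15, 16:45–17:00.
Windows ≥ 45 min: (none).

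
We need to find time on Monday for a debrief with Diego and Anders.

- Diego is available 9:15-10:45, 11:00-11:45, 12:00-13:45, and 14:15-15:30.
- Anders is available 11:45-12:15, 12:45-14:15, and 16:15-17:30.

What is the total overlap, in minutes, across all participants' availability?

75 minutes

Diego ∩ Anders: 12:00–12:15, 12:45–13:45.
Total common minutes: 15 + 60 = 75.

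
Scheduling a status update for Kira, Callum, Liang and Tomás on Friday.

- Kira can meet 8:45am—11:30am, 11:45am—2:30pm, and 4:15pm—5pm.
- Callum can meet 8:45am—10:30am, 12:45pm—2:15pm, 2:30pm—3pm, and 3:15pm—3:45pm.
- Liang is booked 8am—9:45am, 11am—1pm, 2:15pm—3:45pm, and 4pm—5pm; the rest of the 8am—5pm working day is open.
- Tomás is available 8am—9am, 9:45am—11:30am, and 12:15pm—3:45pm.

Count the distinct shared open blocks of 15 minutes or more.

Liang free within 08:00–17:00: 09:45–11:00, 13:00–14:15, 15:45–16:00.
Kira ∩ Callum: 08:45–10:30, 12:45–14:15.
Kira ∩ Callum ∩ Liang: 09:45–10:30, 13:00–14:15.
Kira ∩ Callum ∩ Liang ∩ Tomás: 09:45–10:30, 13:00–14:15.
Windows ≥ 15 min: 09:45–10:30, 13:00–14:15.
That's 2 windows.

2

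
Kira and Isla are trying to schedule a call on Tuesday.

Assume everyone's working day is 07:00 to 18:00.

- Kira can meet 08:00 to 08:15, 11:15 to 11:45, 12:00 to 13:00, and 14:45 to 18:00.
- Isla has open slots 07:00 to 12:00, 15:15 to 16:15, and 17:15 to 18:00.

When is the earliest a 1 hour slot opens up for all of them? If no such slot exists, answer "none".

15:15

Kira ∩ Isla: 08:00–08:15, 11:15–11:45, 15:15–16:15, 17:15–18:00.
Windows ≥ 60 min: 15:15–16:15.
Earliest such window starts at 15:15.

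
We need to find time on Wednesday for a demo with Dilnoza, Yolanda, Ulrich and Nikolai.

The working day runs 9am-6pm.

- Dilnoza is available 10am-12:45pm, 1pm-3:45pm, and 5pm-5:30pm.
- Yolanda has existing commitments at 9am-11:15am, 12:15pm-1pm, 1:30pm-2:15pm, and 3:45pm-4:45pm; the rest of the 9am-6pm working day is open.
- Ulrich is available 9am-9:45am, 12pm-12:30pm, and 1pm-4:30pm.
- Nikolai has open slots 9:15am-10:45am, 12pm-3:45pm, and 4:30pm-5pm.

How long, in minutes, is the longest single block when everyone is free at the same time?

90 minutes

Yolanda free within 09:00–18:00: 11:15–12:15, 13:00–13:30, 14:15–15:45, 16:45–18:00.
Dilnoza ∩ Yolanda: 11:15–12:15, 13:00–13:30, 14:15–15:45, 17:00–17:30.
Dilnoza ∩ Yolanda ∩ Ulrich: 12:00–12:15, 13:00–13:30, 14:15–15:45.
Dilnoza ∩ Yolanda ∩ Ulrich ∩ Nikolai: 12:00–12:15, 13:00–13:30, 14:15–15:45.
Common window lengths: 15, 30, 90 min; longest is 90.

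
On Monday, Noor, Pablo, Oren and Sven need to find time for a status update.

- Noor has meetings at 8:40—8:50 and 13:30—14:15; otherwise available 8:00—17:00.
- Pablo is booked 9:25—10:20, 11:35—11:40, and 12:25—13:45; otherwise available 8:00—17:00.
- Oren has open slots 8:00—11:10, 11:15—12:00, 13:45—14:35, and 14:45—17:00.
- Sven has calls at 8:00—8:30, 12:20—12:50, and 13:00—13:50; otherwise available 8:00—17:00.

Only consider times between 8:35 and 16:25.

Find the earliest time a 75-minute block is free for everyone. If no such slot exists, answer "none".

14:45

Noor free within 08:00–17:00: 08:00–08:40, 08:50–13:30, 14:15–17:00.
Pablo free within 08:00–17:00: 08:00–09:25, 10:20–11:35, 11:40–12:25, 13:45–17:00.
Sven free within 08:00–17:00: 08:30–12:20, 12:50–13:00, 13:50–17:00.
Noor ∩ Pablo: 08:00–08:40, 08:50–09:25, 10:20–11:35, 11:40–12:25, 14:15–17:00.
Noor ∩ Pablo ∩ Oren: 08:00–08:40, 08:50–09:25, 10:20–11:10, 11:15–11:35, 11:40–12:00, 14:15–14:35, 14:45–17:00.
Noor ∩ Pablo ∩ Oren ∩ Sven: 08:30–08:40, 08:50–09:25, 10:20–11:10, 11:15–11:35, 11:40–12:00, 14:15–14:35, 14:45–17:00.
Restricted to 08:35–16:25: 08:35–08:40, 08:50–09:25, 10:20–11:10, 11:15–11:35, 11:40–12:00, 14:15–14:35, 14:45–16:25.
Windows ≥ 75 min: 14:45–16:25.
Earliest such window starts at 14:45.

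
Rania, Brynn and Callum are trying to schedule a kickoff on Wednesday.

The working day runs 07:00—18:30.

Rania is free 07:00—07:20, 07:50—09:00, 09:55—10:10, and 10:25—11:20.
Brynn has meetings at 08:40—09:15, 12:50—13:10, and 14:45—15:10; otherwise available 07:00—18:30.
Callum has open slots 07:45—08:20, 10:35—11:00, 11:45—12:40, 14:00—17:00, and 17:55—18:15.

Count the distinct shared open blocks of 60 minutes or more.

Brynn free within 07:00–18:30: 07:00–08:40, 09:15–12:50, 13:10–14:45, 15:10–18:30.
Rania ∩ Brynn: 07:00–07:20, 07:50–08:40, 09:55–10:10, 10:25–11:20.
Rania ∩ Brynn ∩ Callum: 07:50–08:20, 10:35–11:00.
Windows ≥ 60 min: (none).
That's 0 windows.

0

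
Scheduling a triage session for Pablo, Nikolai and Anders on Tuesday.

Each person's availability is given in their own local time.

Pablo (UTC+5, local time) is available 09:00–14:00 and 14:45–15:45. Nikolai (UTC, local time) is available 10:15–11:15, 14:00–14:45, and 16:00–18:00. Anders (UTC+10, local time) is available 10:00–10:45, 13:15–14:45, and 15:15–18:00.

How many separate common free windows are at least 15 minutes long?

0

Pablo → UTC: 04:00–09:00, 09:45–10:45.
Nikolai → UTC: 10:15–11:15, 14:00–14:45, 16:00–18:00.
Anders → UTC: 00:00–00:45, 03:15–04:45, 05:15–08:00.
Pablo ∩ Nikolai: 10:15–10:45.
Pablo ∩ Nikolai ∩ Anders: (none).
Windows ≥ 15 min: (none).
That's 0 windows.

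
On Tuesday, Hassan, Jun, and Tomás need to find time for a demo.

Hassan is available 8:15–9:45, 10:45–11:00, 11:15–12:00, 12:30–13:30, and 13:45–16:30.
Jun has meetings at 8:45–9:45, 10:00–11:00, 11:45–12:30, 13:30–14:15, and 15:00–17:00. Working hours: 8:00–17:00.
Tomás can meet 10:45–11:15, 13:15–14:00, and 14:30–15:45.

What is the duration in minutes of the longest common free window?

30 minutes

Jun free within 08:00–17:00: 08:00–08:45, 09:45–10:00, 11:00–11:45, 12:30–13:30, 14:15–15:00.
Hassan ∩ Jun: 08:15–08:45, 11:15–11:45, 12:30–13:30, 14:15–15:00.
Hassan ∩ Jun ∩ Tomás: 13:15–13:30, 14:30–15:00.
Common window lengths: 15, 30 min; longest is 30.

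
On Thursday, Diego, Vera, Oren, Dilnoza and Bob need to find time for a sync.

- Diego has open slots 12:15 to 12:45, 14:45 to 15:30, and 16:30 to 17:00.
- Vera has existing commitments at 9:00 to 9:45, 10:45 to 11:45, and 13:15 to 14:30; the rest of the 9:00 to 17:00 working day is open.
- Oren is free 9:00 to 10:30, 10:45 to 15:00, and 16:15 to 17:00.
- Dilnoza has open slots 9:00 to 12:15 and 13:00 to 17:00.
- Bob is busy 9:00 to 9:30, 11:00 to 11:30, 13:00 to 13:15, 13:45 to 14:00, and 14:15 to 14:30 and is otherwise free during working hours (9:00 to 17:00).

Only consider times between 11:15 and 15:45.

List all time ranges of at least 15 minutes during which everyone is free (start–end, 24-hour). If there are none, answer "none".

14:45–15:00

Vera free within 09:00–17:00: 09:45–10:45, 11:45–13:15, 14:30–17:00.
Bob free within 09:00–17:00: 09:30–11:00, 11:30–13:00, 13:15–13:45, 14:00–14:15, 14:30–17:00.
Diego ∩ Vera: 12:15–12:45, 14:45–15:30, 16:30–17:00.
Diego ∩ Vera ∩ Oren: 12:15–12:45, 14:45–15:00, 16:30–17:00.
Diego ∩ Vera ∩ Oren ∩ Dilnoza: 14:45–15:00, 16:30–17:00.
Diego ∩ Vera ∩ Oren ∩ Dilnoza ∩ Bob: 14:45–15:00, 16:30–17:00.
Restricted to 11:15–15:45: 14:45–15:00.
Windows ≥ 15 min: 14:45–15:00.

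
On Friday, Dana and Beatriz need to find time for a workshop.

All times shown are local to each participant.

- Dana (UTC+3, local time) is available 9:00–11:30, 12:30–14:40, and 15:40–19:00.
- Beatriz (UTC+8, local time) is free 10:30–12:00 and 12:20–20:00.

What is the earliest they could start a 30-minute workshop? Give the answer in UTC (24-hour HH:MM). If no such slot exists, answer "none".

06:00

Dana → UTC: 06:00–08:30, 09:30–11:40, 12:40–16:00.
Beatriz → UTC: 02:30–04:00, 04:20–12:00.
Dana ∩ Beatriz: 06:00–08:30, 09:30–11:40.
Windows ≥ 30 min: 06:00–08:30, 09:30–11:40.
Earliest such window starts at 06:00.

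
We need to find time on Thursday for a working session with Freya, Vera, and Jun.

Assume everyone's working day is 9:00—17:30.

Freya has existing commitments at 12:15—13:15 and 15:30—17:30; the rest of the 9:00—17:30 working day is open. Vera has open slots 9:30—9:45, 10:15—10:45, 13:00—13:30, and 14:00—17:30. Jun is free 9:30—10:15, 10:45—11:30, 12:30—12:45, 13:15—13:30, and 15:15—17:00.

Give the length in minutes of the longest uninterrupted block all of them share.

15 minutes

Freya free within 09:00–17:30: 09:00–12:15, 13:15–15:30.
Freya ∩ Vera: 09:30–09:45, 10:15–10:45, 13:15–13:30, 14:00–15:30.
Freya ∩ Vera ∩ Jun: 09:30–09:45, 13:15–13:30, 15:15–15:30.
Common window lengths: 15, 15, 15 min; longest is 15.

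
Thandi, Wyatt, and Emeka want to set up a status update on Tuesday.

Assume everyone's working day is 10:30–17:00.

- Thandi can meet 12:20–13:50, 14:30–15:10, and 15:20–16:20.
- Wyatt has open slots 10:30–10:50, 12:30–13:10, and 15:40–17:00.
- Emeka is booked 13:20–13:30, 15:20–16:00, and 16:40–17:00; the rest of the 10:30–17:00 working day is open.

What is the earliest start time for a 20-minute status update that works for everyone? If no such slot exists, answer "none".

12:30

Emeka free within 10:30–17:00: 10:30–13:20, 13:30–15:20, 16:00–16:40.
Thandi ∩ Wyatt: 12:30–13:10, 15:40–16:20.
Thandi ∩ Wyatt ∩ Emeka: 12:30–13:10, 16:00–16:20.
Windows ≥ 20 min: 12:30–13:10, 16:00–16:20.
Earliest such window starts at 12:30.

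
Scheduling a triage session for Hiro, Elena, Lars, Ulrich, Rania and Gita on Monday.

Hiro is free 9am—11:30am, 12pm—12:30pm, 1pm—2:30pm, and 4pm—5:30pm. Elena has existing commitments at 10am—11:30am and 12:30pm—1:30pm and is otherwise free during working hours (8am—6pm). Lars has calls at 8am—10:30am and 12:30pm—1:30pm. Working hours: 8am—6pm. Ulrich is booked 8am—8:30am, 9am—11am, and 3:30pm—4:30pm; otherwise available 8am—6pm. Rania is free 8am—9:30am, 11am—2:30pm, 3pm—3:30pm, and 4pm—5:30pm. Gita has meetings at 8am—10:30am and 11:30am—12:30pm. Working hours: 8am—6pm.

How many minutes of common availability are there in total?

120 minutes

Elena free within 08:00–18:00: 08:00–10:00, 11:30–12:30, 13:30–18:00.
Lars free within 08:00–18:00: 10:30–12:30, 13:30–18:00.
Ulrich free within 08:00–18:00: 08:30–09:00, 11:00–15:30, 16:30–18:00.
Gita free within 08:00–18:00: 10:30–11:30, 12:30–18:00.
Hiro ∩ Elena: 09:00–10:00, 12:00–12:30, 13:30–14:30, 16:00–17:30.
Hiro ∩ Elena ∩ Lars: 12:00–12:30, 13:30–14:30, 16:00–17:30.
Hiro ∩ Elena ∩ Lars ∩ Ulrich: 12:00–12:30, 13:30–14:30, 16:30–17:30.
Hiro ∩ Elena ∩ Lars ∩ Ulrich ∩ Rania: 12:00–12:30, 13:30–14:30, 16:30–17:30.
Hiro ∩ Elena ∩ Lars ∩ Ulrich ∩ Rania ∩ Gita: 13:30–14:30, 16:30–17:30.
Total common minutes: 60 + 60 = 120.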